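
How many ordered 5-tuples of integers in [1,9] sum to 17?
Coefficient of x^17 in (x + x² + ... + x^9)^5. By inclusion-exclusion on dice exceeding 9: Σ_j (-1)^j C(5,j)·C(17-1-9j, 4) = C(5,0)·C(16,4) - C(5,1)·C(7,4) = 1·1820 - 5·35 = 1645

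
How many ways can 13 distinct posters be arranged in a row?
13! = 6227020800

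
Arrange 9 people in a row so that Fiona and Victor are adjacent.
Treat as block: (9-1)! × 2! = 40320 × 2 = 80640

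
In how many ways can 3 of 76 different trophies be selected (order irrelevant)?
C(76,3) = 76!/(3!×73!) = 70300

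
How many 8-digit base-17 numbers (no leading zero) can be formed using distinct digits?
First digit: 16 choices (nonzero). Then descending: 16 × 16 × 15 × 14 × 13 × 12 × 11 × 10 = 922521600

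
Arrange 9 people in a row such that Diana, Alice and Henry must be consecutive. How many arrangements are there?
Treat the 3 as one block: (9-3+1)! × 3! = 5040 × 6 = 30240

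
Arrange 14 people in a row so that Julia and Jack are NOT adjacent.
Total - adjacent = 14! - (14-1)!×2 = 87178291200 - 12454041600 = 74724249600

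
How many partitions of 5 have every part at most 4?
Let r_j(i) = number of partitions of i into parts ≤ j, for i = 0..5. r_1(i) = 1 for all i; r_j(i) = r_{j-1}(i) + r_j(i-j). Rows j = 2..4: ≤2: 1 1 2 2 3 3; ≤3: 1 1 2 3 4 5; ≤4: 1 1 2 3 5 6. r_4(5) = 6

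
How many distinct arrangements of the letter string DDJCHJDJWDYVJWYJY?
17! / (1! × 2! × 5! × 3! × 1! × 4! × 1!) = 10291881600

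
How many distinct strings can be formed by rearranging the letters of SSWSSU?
6! / (1! × 1! × 4!) = 30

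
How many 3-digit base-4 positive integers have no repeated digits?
First digit: 3 choices (nonzero). Then descending: 3 × 3 × 2 = 18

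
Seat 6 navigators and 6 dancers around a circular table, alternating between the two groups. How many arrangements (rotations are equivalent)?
Fix one of the navigators: (6-1)! ways for the remaining navigators, × 6! ways for the dancers = 120 × 720 = 86400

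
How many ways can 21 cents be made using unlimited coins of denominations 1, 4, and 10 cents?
Coefficient of x^21 in 1/(1-x^1) · 1/(1-x^4) · 1/(1-x^10). Case on j = number of 10-cent coins (j = 0..2); remainder r = 21 - 10j is made from {1,4} in ⌊r/4⌋+1 ways. r = 21, 11, 1 → 6 + 3 + 1 = 10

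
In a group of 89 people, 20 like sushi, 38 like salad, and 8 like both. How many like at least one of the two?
|A∪B| = |A| + |B| - |A∩B| = 20 + 38 - 8 = 50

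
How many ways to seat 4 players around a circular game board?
Circular: fix one position, arrange the rest. (4-1)! = 6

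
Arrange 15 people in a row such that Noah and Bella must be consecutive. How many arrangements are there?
Treat the 2 as one block: (15-2+1)! × 2! = 87178291200 × 2 = 174356582400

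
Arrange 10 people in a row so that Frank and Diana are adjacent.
Treat as block: (10-1)! × 2! = 362880 × 2 = 725760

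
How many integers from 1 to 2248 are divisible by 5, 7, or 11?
⌊2248/5⌋+⌊2248/7⌋+⌊2248/11⌋ - ⌊2248/35⌋-⌊2248/55⌋-⌊2248/77⌋ + ⌊2248/385⌋ = 449+321+204 - 64-40-29 + 5 = 846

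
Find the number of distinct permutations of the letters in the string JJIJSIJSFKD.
11! / (1! × 2! × 1! × 1! × 2! × 4!) = 415800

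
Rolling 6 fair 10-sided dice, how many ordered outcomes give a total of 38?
Coefficient of x^38 in (x + x² + ... + x^10)^6. By inclusion-exclusion on dice exceeding 10: Σ_j (-1)^j C(6,j)·C(38-1-10j, 5) = C(6,0)·C(37,5) - C(6,1)·C(27,5) + C(6,2)·C(17,5) - C(6,3)·C(7,5) = 1·435897 - 6·80730 + 15·6188 - 20·21 = 43917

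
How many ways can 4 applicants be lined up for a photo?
4! = 24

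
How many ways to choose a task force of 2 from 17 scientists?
C(17,2) = 17!/(2!×15!) = 136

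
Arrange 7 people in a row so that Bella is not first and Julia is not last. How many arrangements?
By inclusion-exclusion: 7! - 2×(7-1)! + (7-2)! = 5040 - 1440 + 120 = 3720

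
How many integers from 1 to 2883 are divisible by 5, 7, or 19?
⌊2883/5⌋+⌊2883/7⌋+⌊2883/19⌋ - ⌊2883/35⌋-⌊2883/95⌋-⌊2883/133⌋ + ⌊2883/665⌋ = 576+411+151 - 82-30-21 + 4 = 1009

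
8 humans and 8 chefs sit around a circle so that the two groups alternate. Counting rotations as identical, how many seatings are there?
Fix one of the humans: (8-1)! ways for the remaining humans, × 8! ways for the chefs = 5040 × 40320 = 203212800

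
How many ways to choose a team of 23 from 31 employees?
C(31,23) = 31!/(23!×8!) = 7888725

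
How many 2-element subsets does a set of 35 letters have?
C(35,2) = 35!/(2!×33!) = 595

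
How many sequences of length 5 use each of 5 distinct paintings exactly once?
5! = 120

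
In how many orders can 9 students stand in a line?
9! = 362880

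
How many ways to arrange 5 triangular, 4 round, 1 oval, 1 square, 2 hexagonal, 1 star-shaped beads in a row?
14! / (5! × 4! × 1! × 1! × 2! × 1!) = 15135120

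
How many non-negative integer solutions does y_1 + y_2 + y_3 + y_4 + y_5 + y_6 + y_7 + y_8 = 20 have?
C(20+8-1, 8-1) = C(27, 7) = 888030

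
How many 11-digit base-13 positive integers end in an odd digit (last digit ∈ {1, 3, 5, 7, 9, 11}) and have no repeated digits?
Last∈{1,3,5,7,9,11}. Last=0: 0. Last nonzero: 6×11×P(11,9) = 1317254400. Total = 1317254400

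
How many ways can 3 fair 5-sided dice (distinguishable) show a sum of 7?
Coefficient of x^7 in (x + x² + ... + x^5)^3. By inclusion-exclusion on dice exceeding 5: Σ_j (-1)^j C(3,j)·C(7-1-5j, 2) = C(3,0)·C(6,2) = 1·15 = 15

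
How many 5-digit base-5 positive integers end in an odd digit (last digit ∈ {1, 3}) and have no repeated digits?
Last∈{1,3}. Last=0: 0. Last nonzero: 2×3×P(3,3) = 36. Total = 36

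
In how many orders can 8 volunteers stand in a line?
8! = 40320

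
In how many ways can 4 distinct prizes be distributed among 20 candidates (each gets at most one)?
P(20,4) = 20!/(20-4)! = 116280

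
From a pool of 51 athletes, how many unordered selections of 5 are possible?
C(51,5) = 51!/(5!×46!) = 2349060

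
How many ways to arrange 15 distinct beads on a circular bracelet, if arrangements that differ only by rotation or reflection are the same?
(15-1)!/2 = 87178291200/2 = 43589145600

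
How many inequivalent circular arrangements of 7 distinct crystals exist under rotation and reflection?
(7-1)!/2 = 720/2 = 360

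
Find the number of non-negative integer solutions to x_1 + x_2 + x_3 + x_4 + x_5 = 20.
C(20+5-1, 5-1) = C(24, 4) = 10626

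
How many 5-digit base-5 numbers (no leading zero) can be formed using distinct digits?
First digit: 4 choices (nonzero). Then descending: 4 × 4 × 3 × 2 × 1 = 96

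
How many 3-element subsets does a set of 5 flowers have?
C(5,3) = 5!/(3!×2!) = 10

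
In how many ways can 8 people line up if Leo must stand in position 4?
Fix one position: (8-1)! = 5040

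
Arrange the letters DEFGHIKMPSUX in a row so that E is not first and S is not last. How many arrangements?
By inclusion-exclusion: 12! - 2×(12-1)! + (12-2)! = 479001600 - 79833600 + 3628800 = 402796800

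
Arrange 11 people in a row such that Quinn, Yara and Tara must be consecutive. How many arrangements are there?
Treat the 3 as one block: (11-3+1)! × 3! = 362880 × 6 = 2177280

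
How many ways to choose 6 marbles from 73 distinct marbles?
C(73,6) = 73!/(6!×67!) = 170230452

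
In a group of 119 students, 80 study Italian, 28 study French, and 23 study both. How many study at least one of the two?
|A∪B| = |A| + |B| - |A∩B| = 80 + 28 - 23 = 85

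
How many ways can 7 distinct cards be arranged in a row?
7! = 5040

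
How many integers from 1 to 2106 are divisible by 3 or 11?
⌊2106/3⌋ + ⌊2106/11⌋ - ⌊2106/33⌋ = 702 + 191 - 63 = 830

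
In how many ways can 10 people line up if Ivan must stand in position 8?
Fix one position: (10-1)! = 362880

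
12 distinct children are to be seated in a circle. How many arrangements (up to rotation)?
Circular: fix one position, arrange the rest. (12-1)! = 39916800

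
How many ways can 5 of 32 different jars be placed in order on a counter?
P(32,5) = 32!/(32-5)! = 24165120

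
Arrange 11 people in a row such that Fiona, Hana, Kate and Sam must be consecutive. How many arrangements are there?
Treat the 4 as one block: (11-4+1)! × 4! = 40320 × 24 = 967680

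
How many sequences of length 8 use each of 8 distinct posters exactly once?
8! = 40320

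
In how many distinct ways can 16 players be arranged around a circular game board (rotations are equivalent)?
Circular: fix one position, arrange the rest. (16-1)! = 1307674368000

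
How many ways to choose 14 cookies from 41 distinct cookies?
C(41,14) = 41!/(14!×27!) = 35240152720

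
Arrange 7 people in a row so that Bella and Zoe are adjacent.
Treat as block: (7-1)! × 2! = 720 × 2 = 1440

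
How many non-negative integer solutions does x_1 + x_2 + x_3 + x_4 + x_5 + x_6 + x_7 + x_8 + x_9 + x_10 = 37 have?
C(37+10-1, 10-1) = C(46, 9) = 1101716330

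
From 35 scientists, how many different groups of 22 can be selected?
C(35,22) = 35!/(22!×13!) = 1476337800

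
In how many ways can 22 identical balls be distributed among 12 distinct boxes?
C(22+12-1, 12-1) = C(33, 11) = 193536720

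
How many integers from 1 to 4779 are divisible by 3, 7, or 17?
⌊4779/3⌋+⌊4779/7⌋+⌊4779/17⌋ - ⌊4779/21⌋-⌊4779/51⌋-⌊4779/119⌋ + ⌊4779/357⌋ = 1593+682+281 - 227-93-40 + 13 = 2209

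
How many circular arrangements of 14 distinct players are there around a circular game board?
Circular: fix one position, arrange the rest. (14-1)! = 6227020800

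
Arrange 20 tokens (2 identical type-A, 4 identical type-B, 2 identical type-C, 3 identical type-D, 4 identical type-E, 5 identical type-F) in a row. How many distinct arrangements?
20! / (2! × 4! × 2! × 3! × 4! × 5!) = 1466593128000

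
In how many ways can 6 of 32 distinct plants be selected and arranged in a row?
P(32,6) = 32!/(32-6)! = 652458240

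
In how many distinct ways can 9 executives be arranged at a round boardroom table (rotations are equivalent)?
Circular: fix one position, arrange the rest. (9-1)! = 40320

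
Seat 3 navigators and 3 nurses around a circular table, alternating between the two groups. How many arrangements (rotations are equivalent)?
Fix one of the navigators: (3-1)! ways for the remaining navigators, × 3! ways for the nurses = 2 × 6 = 12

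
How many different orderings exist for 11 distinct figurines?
11! = 39916800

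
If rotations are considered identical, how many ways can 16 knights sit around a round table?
Circular: fix one position, arrange the rest. (16-1)! = 1307674368000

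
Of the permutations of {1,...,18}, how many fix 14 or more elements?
Exactly j fixed points: C(18,j)·!(18-j); sum over j ≥ 14 (derangement numbers via !m = (m-1)·(!(m-1) + !(m-2)): !0..!4 = 1, 0, 1, 2, 9). Σ_{j=14}^{18} C(18,j)·!(18-j) = C(18,14)·!4 + C(18,15)·!3 + C(18,16)·!2 + C(18,17)·!1 + C(18,18)·!0 = 3060·9 + 816·2 + 153·1 + 18·0 + 1·1 = 29326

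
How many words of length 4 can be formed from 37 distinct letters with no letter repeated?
P(37,4) = 37!/(37-4)! = 1585080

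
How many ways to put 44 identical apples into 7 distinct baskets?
C(44+7-1, 7-1) = C(50, 6) = 15890700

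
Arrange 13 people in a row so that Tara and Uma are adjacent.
Treat as block: (13-1)! × 2! = 479001600 × 2 = 958003200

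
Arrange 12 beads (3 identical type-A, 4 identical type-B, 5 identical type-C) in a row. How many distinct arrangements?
12! / (3! × 4! × 5!) = 27720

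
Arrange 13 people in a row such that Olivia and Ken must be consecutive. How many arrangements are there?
Treat the 2 as one block: (13-2+1)! × 2! = 479001600 × 2 = 958003200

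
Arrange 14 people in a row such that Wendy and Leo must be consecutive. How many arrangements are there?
Treat the 2 as one block: (14-2+1)! × 2! = 6227020800 × 2 = 12454041600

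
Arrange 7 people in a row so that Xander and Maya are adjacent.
Treat as block: (7-1)! × 2! = 720 × 2 = 1440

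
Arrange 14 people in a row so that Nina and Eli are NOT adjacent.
Total - adjacent = 14! - (14-1)!×2 = 87178291200 - 12454041600 = 74724249600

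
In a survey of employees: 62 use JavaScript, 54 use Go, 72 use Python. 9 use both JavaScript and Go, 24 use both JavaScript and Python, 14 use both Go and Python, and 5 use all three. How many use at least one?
|A∪B∪C| = 62+54+72-9-24-14+5 = 146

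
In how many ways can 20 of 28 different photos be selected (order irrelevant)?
C(28,20) = 28!/(20!×8!) = 3108105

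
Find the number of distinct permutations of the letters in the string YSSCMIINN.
9! / (2! × 1! × 2! × 1! × 1! × 2!) = 45360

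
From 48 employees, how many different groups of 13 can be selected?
C(48,13) = 48!/(13!×35!) = 192928249296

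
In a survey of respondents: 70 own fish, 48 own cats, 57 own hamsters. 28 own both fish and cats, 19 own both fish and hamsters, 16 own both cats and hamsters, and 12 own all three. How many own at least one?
|A∪B∪C| = 70+48+57-28-19-16+12 = 124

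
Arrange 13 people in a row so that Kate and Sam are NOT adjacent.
Total - adjacent = 13! - (13-1)!×2 = 6227020800 - 958003200 = 5269017600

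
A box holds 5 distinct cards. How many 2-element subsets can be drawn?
C(5,2) = 5!/(2!×3!) = 10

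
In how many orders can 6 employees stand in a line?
6! = 720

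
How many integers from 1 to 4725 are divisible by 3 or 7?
⌊4725/3⌋ + ⌊4725/7⌋ - ⌊4725/21⌋ = 1575 + 675 - 225 = 2025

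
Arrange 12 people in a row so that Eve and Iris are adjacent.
Treat as block: (12-1)! × 2! = 39916800 × 2 = 79833600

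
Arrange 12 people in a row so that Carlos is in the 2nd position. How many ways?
Fix one position: (12-1)! = 39916800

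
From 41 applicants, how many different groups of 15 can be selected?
C(41,15) = 41!/(15!×26!) = 63432274896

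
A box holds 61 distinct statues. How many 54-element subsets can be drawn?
C(61,54) = 61!/(54!×7!) = 436270780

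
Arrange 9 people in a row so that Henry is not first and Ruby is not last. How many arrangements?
By inclusion-exclusion: 9! - 2×(9-1)! + (9-2)! = 362880 - 80640 + 5040 = 287280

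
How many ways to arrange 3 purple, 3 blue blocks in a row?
6! / (3! × 3!) = 20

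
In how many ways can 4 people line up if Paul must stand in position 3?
Fix one position: (4-1)! = 6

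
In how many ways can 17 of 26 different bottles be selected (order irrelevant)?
C(26,17) = 26!/(17!×9!) = 3124550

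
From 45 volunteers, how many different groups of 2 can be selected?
C(45,2) = 45!/(2!×43!) = 990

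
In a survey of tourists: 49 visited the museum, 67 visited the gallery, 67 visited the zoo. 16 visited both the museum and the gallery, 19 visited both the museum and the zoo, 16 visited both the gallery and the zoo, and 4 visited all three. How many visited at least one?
|A∪B∪C| = 49+67+67-16-19-16+4 = 136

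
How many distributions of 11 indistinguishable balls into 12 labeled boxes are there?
C(11+12-1, 12-1) = C(22, 11) = 705432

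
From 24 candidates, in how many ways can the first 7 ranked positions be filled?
P(24,7) = 24!/(24-7)! = 1744364160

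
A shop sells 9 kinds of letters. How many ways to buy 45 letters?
C(45+9-1, 9-1) = C(53, 8) = 886322710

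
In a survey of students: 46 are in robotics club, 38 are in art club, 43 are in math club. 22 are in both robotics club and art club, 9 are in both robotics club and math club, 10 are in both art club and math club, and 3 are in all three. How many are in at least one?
|A∪B∪C| = 46+38+43-22-9-10+3 = 89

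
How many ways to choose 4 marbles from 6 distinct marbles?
C(6,4) = 6!/(4!×2!) = 15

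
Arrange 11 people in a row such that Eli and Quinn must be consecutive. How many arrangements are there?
Treat the 2 as one block: (11-2+1)! × 2! = 3628800 × 2 = 7257600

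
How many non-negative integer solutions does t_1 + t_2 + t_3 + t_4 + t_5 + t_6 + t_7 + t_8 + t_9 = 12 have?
C(12+9-1, 9-1) = C(20, 8) = 125970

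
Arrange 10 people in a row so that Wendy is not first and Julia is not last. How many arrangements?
By inclusion-exclusion: 10! - 2×(10-1)! + (10-2)! = 3628800 - 725760 + 40320 = 2943360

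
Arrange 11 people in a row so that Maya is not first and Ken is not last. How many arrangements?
By inclusion-exclusion: 11! - 2×(11-1)! + (11-2)! = 39916800 - 7257600 + 362880 = 33022080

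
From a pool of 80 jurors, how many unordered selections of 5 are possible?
C(80,5) = 80!/(5!×75!) = 24040016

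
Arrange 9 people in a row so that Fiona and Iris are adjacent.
Treat as block: (9-1)! × 2! = 40320 × 2 = 80640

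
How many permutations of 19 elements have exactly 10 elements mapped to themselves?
Choose the 10 fixed points C(19,10) = 92378, derange the rest: !9 = Σ_{j=0}^{9} (-1)^j·9!/j! = 362880 - 362880 + 181440 - 60480 + 15120 - 3024 + 504 - 72 + 9 - 1 = 133496. Product = 92378 × 133496 = 12332093488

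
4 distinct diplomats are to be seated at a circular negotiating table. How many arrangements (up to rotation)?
Circular: fix one position, arrange the rest. (4-1)! = 6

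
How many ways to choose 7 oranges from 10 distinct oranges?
C(10,7) = 10!/(7!×3!) = 120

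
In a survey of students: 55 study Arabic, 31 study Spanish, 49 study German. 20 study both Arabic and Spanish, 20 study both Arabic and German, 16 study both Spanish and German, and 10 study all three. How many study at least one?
|A∪B∪C| = 55+31+49-20-20-16+10 = 89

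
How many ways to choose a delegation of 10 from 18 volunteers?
C(18,10) = 18!/(10!×8!) = 43758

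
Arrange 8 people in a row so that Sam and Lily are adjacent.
Treat as block: (8-1)! × 2! = 5040 × 2 = 10080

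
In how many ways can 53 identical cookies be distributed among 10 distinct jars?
C(53+10-1, 10-1) = C(62, 9) = 20286591270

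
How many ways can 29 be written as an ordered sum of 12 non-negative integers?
C(29+12-1, 12-1) = C(40, 11) = 2311801440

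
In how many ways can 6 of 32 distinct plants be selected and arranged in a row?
P(32,6) = 32!/(32-6)! = 652458240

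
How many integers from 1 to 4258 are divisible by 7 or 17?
⌊4258/7⌋ + ⌊4258/17⌋ - ⌊4258/119⌋ = 608 + 250 - 35 = 823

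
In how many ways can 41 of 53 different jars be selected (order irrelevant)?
C(53,41) = 53!/(41!×12!) = 266783135710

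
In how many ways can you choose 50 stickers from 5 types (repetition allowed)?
C(50+5-1, 5-1) = C(54, 4) = 316251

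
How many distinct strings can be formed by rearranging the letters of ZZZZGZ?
6! / (1! × 5!) = 6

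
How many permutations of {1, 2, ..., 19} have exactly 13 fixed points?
Choose the 13 fixed points C(19,13) = 27132, derange the rest: !6 = Σ_{j=0}^{6} (-1)^j·6!/j! = 720 - 720 + 360 - 120 + 30 - 6 + 1 = 265. Product = 27132 × 265 = 7189980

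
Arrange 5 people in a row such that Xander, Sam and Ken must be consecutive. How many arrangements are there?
Treat the 3 as one block: (5-3+1)! × 3! = 6 × 6 = 36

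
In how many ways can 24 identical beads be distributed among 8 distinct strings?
C(24+8-1, 8-1) = C(31, 7) = 2629575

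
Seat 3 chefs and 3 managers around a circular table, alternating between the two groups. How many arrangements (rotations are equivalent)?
Fix one of the chefs: (3-1)! ways for the remaining chefs, × 3! ways for the managers = 2 × 6 = 12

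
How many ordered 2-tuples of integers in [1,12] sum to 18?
Coefficient of x^18 in (x + x² + ... + x^12)^2. By inclusion-exclusion on dice exceeding 12: Σ_j (-1)^j C(2,j)·C(18-1-12j, 1) = C(2,0)·C(17,1) - C(2,1)·C(5,1) = 1·17 - 2·5 = 7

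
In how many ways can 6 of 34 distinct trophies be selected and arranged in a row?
P(34,6) = 34!/(34-6)! = 968330880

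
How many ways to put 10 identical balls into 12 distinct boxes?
C(10+12-1, 12-1) = C(21, 11) = 352716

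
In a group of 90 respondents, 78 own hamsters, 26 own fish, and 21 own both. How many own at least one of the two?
|A∪B| = |A| + |B| - |A∩B| = 78 + 26 - 21 = 83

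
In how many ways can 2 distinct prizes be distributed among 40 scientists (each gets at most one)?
P(40,2) = 40!/(40-2)! = 1560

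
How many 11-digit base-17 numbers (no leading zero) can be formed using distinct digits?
First digit: 16 choices (nonzero). Then descending: 16 × 16 × 15 × 14 × 13 × 12 × 11 × 10 × 9 × 8 × 7 = 464950886400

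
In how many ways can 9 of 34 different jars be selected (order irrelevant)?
C(34,9) = 34!/(9!×25!) = 52451256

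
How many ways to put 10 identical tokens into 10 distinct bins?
C(10+10-1, 10-1) = C(19, 9) = 92378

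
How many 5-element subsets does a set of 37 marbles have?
C(37,5) = 37!/(5!×32!) = 435897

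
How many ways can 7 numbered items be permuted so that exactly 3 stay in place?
Choose the 3 fixed points C(7,3) = 35, derange the rest: !4 = Σ_{j=0}^{4} (-1)^j·4!/j! = 24 - 24 + 12 - 4 + 1 = 9. Product = 35 × 9 = 315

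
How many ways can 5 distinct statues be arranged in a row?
5! = 120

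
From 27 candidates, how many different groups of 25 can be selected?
C(27,25) = 27!/(25!×2!) = 351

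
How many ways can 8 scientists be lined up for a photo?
8! = 40320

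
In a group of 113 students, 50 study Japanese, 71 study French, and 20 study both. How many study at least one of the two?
|A∪B| = |A| + |B| - |A∩B| = 50 + 71 - 20 = 101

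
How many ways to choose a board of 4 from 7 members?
C(7,4) = 7!/(4!×3!) = 35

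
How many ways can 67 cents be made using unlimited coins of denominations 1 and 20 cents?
Coefficient of x^67 in 1/(1-x^1) · 1/(1-x^20). Use j coins of 20 for j = 0..⌊67/20⌋ = 3, the rest in 1s: 3 + 1 = 4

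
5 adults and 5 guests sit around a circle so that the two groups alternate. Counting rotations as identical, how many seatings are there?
Fix one of the adults: (5-1)! ways for the remaining adults, × 5! ways for the guests = 24 × 120 = 2880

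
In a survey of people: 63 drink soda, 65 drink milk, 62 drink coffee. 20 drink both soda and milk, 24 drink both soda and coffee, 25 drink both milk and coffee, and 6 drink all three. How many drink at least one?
|A∪B∪C| = 63+65+62-20-24-25+6 = 127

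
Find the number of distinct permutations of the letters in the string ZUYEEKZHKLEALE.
14! / (1! × 1! × 2! × 4! × 1! × 1! × 2! × 2!) = 454053600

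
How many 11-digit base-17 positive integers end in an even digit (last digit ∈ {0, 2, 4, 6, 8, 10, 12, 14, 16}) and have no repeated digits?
Last∈{0,2,4,6,8,10,12,14,16}. Last=0: 29059430400. Last nonzero: 8×15×P(15,9) = 217945728000. Total = 247005158400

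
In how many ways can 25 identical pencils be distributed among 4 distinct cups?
C(25+4-1, 4-1) = C(28, 3) = 3276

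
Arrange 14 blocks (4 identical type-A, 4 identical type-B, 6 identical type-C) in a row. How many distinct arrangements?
14! / (4! × 4! × 6!) = 210210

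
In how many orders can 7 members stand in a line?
7! = 5040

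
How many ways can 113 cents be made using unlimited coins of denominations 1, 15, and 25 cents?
Coefficient of x^113 in 1/(1-x^1) · 1/(1-x^15) · 1/(1-x^25). Case on j = number of 25-cent coins (j = 0..4); remainder r = 113 - 25j is made from {1,15} in ⌊r/15⌋+1 ways. r = 113, 88, 63, 38, 13 → 8 + 6 + 5 + 3 + 1 = 23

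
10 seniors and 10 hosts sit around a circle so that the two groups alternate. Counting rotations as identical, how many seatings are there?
Fix one of the seniors: (10-1)! ways for the remaining seniors, × 10! ways for the hosts = 362880 × 3628800 = 1316818944000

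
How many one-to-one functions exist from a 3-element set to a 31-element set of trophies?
P(31,3) = 31!/(31-3)! = 26970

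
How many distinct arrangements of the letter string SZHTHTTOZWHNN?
13! / (1! × 3! × 1! × 2! × 1! × 2! × 3!) = 43243200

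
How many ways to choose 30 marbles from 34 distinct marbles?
C(34,30) = 34!/(30!×4!) = 46376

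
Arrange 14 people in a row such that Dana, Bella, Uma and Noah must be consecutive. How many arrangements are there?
Treat the 4 as one block: (14-4+1)! × 4! = 39916800 × 24 = 958003200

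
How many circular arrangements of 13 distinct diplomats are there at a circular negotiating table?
Circular: fix one position, arrange the rest. (13-1)! = 479001600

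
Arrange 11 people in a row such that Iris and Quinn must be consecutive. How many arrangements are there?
Treat the 2 as one block: (11-2+1)! × 2! = 3628800 × 2 = 7257600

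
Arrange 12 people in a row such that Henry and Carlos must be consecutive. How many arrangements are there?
Treat the 2 as one block: (12-2+1)! × 2! = 39916800 × 2 = 79833600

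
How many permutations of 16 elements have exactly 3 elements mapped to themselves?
Choose the 3 fixed points C(16,3) = 560, derange the rest: !13 = Σ_{j=0}^{13} (-1)^j·13!/j! = 6227020800 - 6227020800 + 3113510400 - 1037836800 + 259459200 - 51891840 + 8648640 - 1235520 + 154440 - 17160 + 1716 - 156 + 13 - 1 = 2290792932. Product = 560 × 2290792932 = 1282844041920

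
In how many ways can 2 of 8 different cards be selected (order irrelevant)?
C(8,2) = 8!/(2!×6!) = 28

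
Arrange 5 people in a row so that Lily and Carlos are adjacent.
Treat as block: (5-1)! × 2! = 24 × 2 = 48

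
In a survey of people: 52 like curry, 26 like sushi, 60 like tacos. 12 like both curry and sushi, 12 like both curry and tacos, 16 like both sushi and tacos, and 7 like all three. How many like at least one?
|A∪B∪C| = 52+26+60-12-12-16+7 = 105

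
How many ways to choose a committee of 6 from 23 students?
C(23,6) = 23!/(6!×17!) = 100947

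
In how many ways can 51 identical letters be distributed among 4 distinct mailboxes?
C(51+4-1, 4-1) = C(54, 3) = 24804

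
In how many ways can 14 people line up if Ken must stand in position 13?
Fix one position: (14-1)! = 6227020800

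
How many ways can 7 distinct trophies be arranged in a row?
7! = 5040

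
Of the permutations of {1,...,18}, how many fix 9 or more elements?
Exactly j fixed points: C(18,j)·!(18-j); sum over j ≥ 9 (derangement numbers via !m = (m-1)·(!(m-1) + !(m-2)): !0..!9 = 1, 0, 1, 2, 9, 44, 265, 1854, 14833, 133496). Σ_{j=9}^{18} C(18,j)·!(18-j) = C(18,9)·!9 + C(18,10)·!8 + C(18,11)·!7 + C(18,12)·!6 + C(18,13)·!5 + C(18,14)·!4 + C(18,15)·!3 + C(18,16)·!2 + C(18,17)·!1 + C(18,18)·!0 = 48620·133496 + 43758·14833 + 31824·1854 + 18564·265 + 8568·44 + 3060·9 + 816·2 + 153·1 + 18·0 + 1·1 = 7203965408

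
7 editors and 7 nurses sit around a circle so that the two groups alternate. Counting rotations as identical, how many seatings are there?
Fix one of the editors: (7-1)! ways for the remaining editors, × 7! ways for the nurses = 720 × 5040 = 3628800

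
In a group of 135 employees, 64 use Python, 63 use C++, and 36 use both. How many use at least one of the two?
|A∪B| = |A| + |B| - |A∩B| = 64 + 63 - 36 = 91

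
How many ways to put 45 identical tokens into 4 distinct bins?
C(45+4-1, 4-1) = C(48, 3) = 17296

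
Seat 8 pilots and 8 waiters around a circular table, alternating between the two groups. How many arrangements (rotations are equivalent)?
Fix one of the pilots: (8-1)! ways for the remaining pilots, × 8! ways for the waiters = 5040 × 40320 = 203212800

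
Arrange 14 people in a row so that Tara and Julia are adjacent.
Treat as block: (14-1)! × 2! = 6227020800 × 2 = 12454041600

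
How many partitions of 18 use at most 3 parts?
By conjugation, equals partitions of 18 into parts ≤ 3. Let r_j(i) = number of partitions of i into parts ≤ j, for i = 0..18. r_1(i) = 1 for all i; r_j(i) = r_{j-1}(i) + r_j(i-j). Rows j = 2..3: ≤2: 1 1 2 2 3 3 4 4 5 5 6 6 7 7 8 8 9 9 10; ≤3: 1 1 2 3 4 5 7 8 10 12 14 16 19 21 24 27 30 33 37. r_3(18) = 37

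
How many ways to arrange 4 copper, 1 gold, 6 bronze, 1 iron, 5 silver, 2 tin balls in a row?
19! / (4! × 1! × 6! × 1! × 5! × 2!) = 29331862560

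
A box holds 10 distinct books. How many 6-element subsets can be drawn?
C(10,6) = 10!/(6!×4!) = 210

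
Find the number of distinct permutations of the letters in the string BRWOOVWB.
8! / (1! × 2! × 2! × 2! × 1!) = 5040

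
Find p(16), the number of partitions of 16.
Pentagonal recurrence p(n) = p(n-1) + p(n-2) - p(n-5) - p(n-7) + p(n-12) + p(n-15) - ... gives p(0..15) = 1, 1, 2, 3, 5, 7, 11, 15, 22, 30, 42, 56, 77, 101, 135, 176. p(16) = p(15) + p(14) - p(11) - p(9) + p(4) + p(1) = 176 + 135 - 56 - 30 + 5 + 1 = 231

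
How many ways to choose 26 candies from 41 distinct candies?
C(41,26) = 41!/(26!×15!) = 63432274896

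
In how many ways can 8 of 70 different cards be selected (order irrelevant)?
C(70,8) = 70!/(8!×62!) = 9440350920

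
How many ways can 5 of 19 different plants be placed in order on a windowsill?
P(19,5) = 19!/(19-5)! = 1395360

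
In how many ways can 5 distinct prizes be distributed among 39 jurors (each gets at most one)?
P(39,5) = 39!/(39-5)! = 69090840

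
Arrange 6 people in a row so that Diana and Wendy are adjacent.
Treat as block: (6-1)! × 2! = 120 × 2 = 240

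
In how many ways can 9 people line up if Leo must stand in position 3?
Fix one position: (9-1)! = 40320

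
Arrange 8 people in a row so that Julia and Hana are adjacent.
Treat as block: (8-1)! × 2! = 5040 × 2 = 10080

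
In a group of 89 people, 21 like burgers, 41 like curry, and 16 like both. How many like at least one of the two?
|A∪B| = |A| + |B| - |A∩B| = 21 + 41 - 16 = 46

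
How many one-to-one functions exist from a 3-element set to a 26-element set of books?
P(26,3) = 26!/(26-3)! = 15600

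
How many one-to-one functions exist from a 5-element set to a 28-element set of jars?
P(28,5) = 28!/(28-5)! = 11793600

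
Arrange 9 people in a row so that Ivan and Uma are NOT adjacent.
Total - adjacent = 9! - (9-1)!×2 = 362880 - 80640 = 282240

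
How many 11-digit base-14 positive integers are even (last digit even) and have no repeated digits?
Last∈{0,2,4,6,8,10,12}. Last=0: 1037836800. Last nonzero: 6×12×P(12,9) = 5748019200. Total = 6785856000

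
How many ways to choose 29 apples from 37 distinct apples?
C(37,29) = 37!/(29!×8!) = 38608020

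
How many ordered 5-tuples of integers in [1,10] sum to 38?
Coefficient of x^38 in (x + x² + ... + x^10)^5. By inclusion-exclusion on dice exceeding 10: Σ_j (-1)^j C(5,j)·C(38-1-10j, 4) = C(5,0)·C(37,4) - C(5,1)·C(27,4) + C(5,2)·C(17,4) - C(5,3)·C(7,4) = 1·66045 - 5·17550 + 10·2380 - 10·35 = 1745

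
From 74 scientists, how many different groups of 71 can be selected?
C(74,71) = 74!/(71!×3!) = 64824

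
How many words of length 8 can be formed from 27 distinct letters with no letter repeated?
P(27,8) = 27!/(27-8)! = 89513424000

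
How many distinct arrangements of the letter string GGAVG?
5! / (3! × 1! × 1!) = 20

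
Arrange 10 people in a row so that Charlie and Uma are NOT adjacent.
Total - adjacent = 10! - (10-1)!×2 = 3628800 - 725760 = 2903040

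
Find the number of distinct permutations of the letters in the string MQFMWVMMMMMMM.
13! / (1! × 1! × 9! × 1! × 1!) = 17160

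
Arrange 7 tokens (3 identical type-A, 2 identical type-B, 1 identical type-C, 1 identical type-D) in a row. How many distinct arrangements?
7! / (3! × 2! × 1! × 1!) = 420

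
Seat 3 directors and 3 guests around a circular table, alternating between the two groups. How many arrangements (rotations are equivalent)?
Fix one of the directors: (3-1)! ways for the remaining directors, × 3! ways for the guests = 2 × 6 = 12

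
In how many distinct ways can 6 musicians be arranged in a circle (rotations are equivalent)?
Circular: fix one position, arrange the rest. (6-1)! = 120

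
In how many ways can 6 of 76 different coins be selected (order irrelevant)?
C(76,6) = 76!/(6!×70!) = 218618940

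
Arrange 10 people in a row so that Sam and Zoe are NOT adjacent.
Total - adjacent = 10! - (10-1)!×2 = 3628800 - 725760 = 2903040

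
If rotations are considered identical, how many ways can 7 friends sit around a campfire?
Circular: fix one position, arrange the rest. (7-1)! = 720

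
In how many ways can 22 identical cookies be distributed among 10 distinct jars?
C(22+10-1, 10-1) = C(31, 9) = 20160075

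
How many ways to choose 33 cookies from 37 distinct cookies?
C(37,33) = 37!/(33!×4!) = 66045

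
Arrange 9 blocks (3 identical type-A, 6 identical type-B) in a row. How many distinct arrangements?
9! / (3! × 6!) = 84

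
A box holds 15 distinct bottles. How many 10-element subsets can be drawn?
C(15,10) = 15!/(10!×5!) = 3003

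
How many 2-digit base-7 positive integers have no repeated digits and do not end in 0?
Last digit: 6 nonzero choices. First digit: 5 (nonzero, ≠last). Middle 0: P(5,0) = 1. Total = 30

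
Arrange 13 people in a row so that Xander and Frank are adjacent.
Treat as block: (13-1)! × 2! = 479001600 × 2 = 958003200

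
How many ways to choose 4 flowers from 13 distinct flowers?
C(13,4) = 13!/(4!×9!) = 715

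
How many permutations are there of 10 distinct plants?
10! = 3628800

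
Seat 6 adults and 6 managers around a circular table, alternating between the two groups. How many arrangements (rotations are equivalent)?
Fix one of the adults: (6-1)! ways for the remaining adults, × 6! ways for the managers = 120 × 720 = 86400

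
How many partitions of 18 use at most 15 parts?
By conjugation, equals partitions of 18 into parts ≤ 15. Let r_j(i) = number of partitions of i into parts ≤ j, for i = 0..18. r_1(i) = 1 for all i; r_j(i) = r_{j-1}(i) + r_j(i-j). Rows j = 2..15: ≤2: 1 1 2 2 3 3 4 4 5 5 6 6 7 7 8 8 9 9 10; ≤3: 1 1 2 3 4 5 7 8 10 12 14 16 19 21 24 27 30 33 37; ≤4: 1 1 2 3 5 6 9 11 15 18 23 27 34 39 47 54 64 72 84; ≤5: 1 1 2 3 5 7 10 13 18 23 30 37 47 57 70 84 101 119 141; ≤6: 1 1 2 3 5 7 11 14 20 26 35 44 58 71 90 110 136 163 199; ≤7: 1 1 2 3 5 7 11 15 21 28 38 49 65 82 105 131 164 201 248; ≤8: 1 1 2 3 5 7 11 15 22 29 40 52 70 89 116 146 186 230 288; ≤9: 1 1 2 3 5 7 11 15 22 30 41 54 73 94 123 157 201 252 318; ≤10: 1 1 2 3 5 7 11 15 22 30 42 55 75 97 128 164 212 267 340; ≤11: 1 1 2 3 5 7 11 15 22 30 42 56 76 99 131 169 219 278 355; ≤12: 1 1 2 3 5 7 11 15 22 30 42 56 77 100 133 172 224 285 366; ≤13: 1 1 2 3 5 7 11 15 22 30 42 56 77 101 134 174 227 290 373; ≤14: 1 1 2 3 5 7 11 15 22 30 42 56 77 101 135 175 229 293 378; ≤15: 1 1 2 3 5 7 11 15 22 30 42 56 77 101 135 176 230 295 381. r_15(18) = 381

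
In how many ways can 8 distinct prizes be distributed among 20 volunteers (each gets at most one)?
P(20,8) = 20!/(20-8)! = 5079110400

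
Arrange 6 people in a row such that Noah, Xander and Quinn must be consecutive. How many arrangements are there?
Treat the 3 as one block: (6-3+1)! × 3! = 24 × 6 = 144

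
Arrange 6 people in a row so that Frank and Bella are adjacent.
Treat as block: (6-1)! × 2! = 120 × 2 = 240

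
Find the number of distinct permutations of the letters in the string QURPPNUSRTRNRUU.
15! / (4! × 1! × 1! × 2! × 4! × 1! × 2!) = 567567000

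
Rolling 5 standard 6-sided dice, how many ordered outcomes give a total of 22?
Coefficient of x^22 in (x + x² + ... + x^6)^5. By inclusion-exclusion on dice exceeding 6: Σ_j (-1)^j C(5,j)·C(22-1-6j, 4) = C(5,0)·C(21,4) - C(5,1)·C(15,4) + C(5,2)·C(9,4) = 1·5985 - 5·1365 + 10·126 = 420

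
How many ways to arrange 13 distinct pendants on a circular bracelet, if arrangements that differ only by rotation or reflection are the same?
(13-1)!/2 = 479001600/2 = 239500800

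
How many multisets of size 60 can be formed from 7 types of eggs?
C(60+7-1, 7-1) = C(66, 6) = 90858768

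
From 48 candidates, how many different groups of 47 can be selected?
C(48,47) = 48!/(47!×1!) = 48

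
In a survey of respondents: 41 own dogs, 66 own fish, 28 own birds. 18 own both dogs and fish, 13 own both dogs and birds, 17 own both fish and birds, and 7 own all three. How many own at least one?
|A∪B∪C| = 41+66+28-18-13-17+7 = 94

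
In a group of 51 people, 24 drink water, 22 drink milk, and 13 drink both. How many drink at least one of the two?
|A∪B| = |A| + |B| - |A∩B| = 24 + 22 - 13 = 33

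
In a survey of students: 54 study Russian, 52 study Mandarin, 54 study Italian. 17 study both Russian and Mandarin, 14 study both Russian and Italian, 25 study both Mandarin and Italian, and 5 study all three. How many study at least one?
|A∪B∪C| = 54+52+54-17-14-25+5 = 109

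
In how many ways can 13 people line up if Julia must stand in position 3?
Fix one position: (13-1)! = 479001600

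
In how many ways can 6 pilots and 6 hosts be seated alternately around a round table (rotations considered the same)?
Fix one of the pilots: (6-1)! ways for the remaining pilots, × 6! ways for the hosts = 120 × 720 = 86400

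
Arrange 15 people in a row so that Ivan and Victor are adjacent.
Treat as block: (15-1)! × 2! = 87178291200 × 2 = 174356582400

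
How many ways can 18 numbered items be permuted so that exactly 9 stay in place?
Choose the 9 fixed points C(18,9) = 48620, derange the rest: !9 = Σ_{j=0}^{9} (-1)^j·9!/j! = 362880 - 362880 + 181440 - 60480 + 15120 - 3024 + 504 - 72 + 9 - 1 = 133496. Product = 48620 × 133496 = 6490575520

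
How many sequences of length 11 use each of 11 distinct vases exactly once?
11! = 39916800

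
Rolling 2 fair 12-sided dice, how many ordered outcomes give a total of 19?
Coefficient of x^19 in (x + x² + ... + x^12)^2. By inclusion-exclusion on dice exceeding 12: Σ_j (-1)^j C(2,j)·C(19-1-12j, 1) = C(2,0)·C(18,1) - C(2,1)·C(6,1) = 1·18 - 2·6 = 6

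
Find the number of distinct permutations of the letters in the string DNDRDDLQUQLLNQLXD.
17! / (1! × 3! × 1! × 1! × 2! × 5! × 4!) = 10291881600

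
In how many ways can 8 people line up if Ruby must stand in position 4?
Fix one position: (8-1)! = 5040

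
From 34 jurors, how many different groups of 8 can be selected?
C(34,8) = 34!/(8!×26!) = 18156204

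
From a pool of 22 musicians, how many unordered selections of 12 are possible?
C(22,12) = 22!/(12!×10!) = 646646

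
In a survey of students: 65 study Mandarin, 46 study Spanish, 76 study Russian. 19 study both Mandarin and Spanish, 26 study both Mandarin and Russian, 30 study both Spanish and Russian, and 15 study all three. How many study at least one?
|A∪B∪C| = 65+46+76-19-26-30+15 = 127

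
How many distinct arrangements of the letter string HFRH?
4! / (2! × 1! × 1!) = 12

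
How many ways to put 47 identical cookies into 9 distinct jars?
C(47+9-1, 9-1) = C(55, 8) = 1217566350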